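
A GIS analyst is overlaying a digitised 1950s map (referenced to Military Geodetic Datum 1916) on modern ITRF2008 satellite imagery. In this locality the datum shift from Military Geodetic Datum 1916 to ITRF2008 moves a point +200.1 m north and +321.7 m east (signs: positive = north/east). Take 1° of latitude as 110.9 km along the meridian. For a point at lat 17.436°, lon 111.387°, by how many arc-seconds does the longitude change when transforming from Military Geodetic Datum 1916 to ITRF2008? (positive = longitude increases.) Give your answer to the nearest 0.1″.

Δλ = 10.9″

At latitude 17.436°, cos φ = 0.954052.
1° of longitude at this latitude = 110.9 × cos φ = 105.80 km, so Δλ = 321.7 / 105804.4 = 0.0030405° = 10.946″.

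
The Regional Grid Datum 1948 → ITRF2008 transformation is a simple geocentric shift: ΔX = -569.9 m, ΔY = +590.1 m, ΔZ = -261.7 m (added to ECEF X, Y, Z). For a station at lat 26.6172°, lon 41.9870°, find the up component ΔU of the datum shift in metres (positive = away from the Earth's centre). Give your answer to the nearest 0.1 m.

The local up (radial) axis is (cos φ cos λ, cos φ sin λ, sin φ), giving ΔU = -378.711 + 352.918 − 117.249 = -143.04 m.

ΔU = -143.0 m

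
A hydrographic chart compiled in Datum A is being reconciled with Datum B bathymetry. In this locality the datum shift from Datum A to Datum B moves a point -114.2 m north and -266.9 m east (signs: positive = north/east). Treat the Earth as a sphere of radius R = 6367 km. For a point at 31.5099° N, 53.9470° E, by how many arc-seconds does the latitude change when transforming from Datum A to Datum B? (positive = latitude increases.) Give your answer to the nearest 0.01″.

Δφ = -3.70″

On a sphere of radius R, 1 rad of latitude = R, so Δφ = ΔN / R = -114.2 / 6367000 = -1.7936e-05 rad = -3.700″.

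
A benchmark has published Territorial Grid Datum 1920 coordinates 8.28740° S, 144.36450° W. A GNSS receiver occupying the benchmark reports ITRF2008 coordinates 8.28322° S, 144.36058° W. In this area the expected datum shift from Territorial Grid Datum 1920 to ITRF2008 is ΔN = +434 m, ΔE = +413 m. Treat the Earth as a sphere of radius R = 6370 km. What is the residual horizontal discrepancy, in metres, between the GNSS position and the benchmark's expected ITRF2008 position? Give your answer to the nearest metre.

36 m

Observed coordinate differences: Δφ = +0.00418°, Δλ = +0.00392°.
Converting to metres (1° lat = 111177 m, cos φ = 0.989558): observed ΔN = 464.7 m, observed ΔE = 431.3 m.
Subtracting the expected shift leaves a residual of 464.7 − (434) = 30.7 m north and 431.3 − (413) = 18.3 m east.
Residual distance = √(30.7² + 18.3²) = 35.7 m.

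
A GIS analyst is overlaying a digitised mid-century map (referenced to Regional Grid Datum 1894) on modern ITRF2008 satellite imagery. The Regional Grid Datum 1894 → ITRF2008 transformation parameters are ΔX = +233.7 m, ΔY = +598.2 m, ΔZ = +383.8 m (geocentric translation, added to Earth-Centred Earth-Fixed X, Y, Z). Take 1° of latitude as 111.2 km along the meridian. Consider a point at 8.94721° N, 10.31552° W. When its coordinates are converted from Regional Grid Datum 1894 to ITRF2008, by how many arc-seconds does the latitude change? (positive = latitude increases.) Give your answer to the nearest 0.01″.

sin φ = 0.155524, cos φ = 0.987832, sin λ = -0.179069, cos λ = 0.983837.
North component: ΔN = −sin φ cos λ·ΔX − sin φ sin λ·ΔY + cos φ·ΔZ = −(0.155524)(0.983837)(233.7) − (0.155524)(-0.179069)(598.2) + (0.987832)(383.8) = 360.03 m.
1° of latitude spans 111200 m, so Δφ = 360.03 / 111200 × 3600 = 11.656″.

Δφ = 11.66″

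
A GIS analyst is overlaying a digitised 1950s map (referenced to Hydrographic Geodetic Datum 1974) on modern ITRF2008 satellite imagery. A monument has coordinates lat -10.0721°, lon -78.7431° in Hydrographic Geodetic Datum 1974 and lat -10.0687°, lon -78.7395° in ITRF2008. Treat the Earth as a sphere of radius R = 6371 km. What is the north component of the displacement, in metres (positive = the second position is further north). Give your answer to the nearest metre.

ΔN = 378 m

Δφ = -10.0687° − -10.0721° = +0.0034°; Δλ = -78.7395° − -78.7431° = +0.0036°.
1° along a meridian = πR/180 = 111195 m.
ΔN = Δφ × 111195 = 378.1 m; ΔE = Δλ × 111195 × cos(-10.0721°) = +0.0036 × 111195 × 0.984588 = 394.1 m.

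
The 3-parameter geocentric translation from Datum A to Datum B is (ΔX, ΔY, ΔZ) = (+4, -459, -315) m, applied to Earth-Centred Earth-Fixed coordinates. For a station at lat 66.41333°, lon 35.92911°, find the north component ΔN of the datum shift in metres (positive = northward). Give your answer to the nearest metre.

ΔN = 118 m

The local north axis is (−sin φ cos λ, −sin φ sin λ, cos φ), giving ΔN = -2.968 + 246.833 − 126.043 = 117.82 m.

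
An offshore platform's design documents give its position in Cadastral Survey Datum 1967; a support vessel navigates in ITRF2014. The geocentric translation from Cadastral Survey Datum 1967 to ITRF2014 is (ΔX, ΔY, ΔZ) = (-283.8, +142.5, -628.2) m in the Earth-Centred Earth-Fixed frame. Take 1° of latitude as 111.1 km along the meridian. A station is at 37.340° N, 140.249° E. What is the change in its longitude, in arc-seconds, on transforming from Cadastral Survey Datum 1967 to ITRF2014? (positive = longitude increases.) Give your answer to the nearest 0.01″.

sin φ = 0.606544, cos φ = 0.795050, sin λ = 0.639452, cos λ = -0.768831.
East component: ΔE = −sin λ·ΔX + cos λ·ΔY = −(0.639452)(-283.8) + (-0.768831)(142.5) = 71.92 m.
1° of latitude spans 111100 m; at latitude φ, 1° of longitude spans that × cos φ = 88330.1 m, so Δλ = 71.92 / 88330.1 × 3600 = 2.931″.

Δλ = 2.93″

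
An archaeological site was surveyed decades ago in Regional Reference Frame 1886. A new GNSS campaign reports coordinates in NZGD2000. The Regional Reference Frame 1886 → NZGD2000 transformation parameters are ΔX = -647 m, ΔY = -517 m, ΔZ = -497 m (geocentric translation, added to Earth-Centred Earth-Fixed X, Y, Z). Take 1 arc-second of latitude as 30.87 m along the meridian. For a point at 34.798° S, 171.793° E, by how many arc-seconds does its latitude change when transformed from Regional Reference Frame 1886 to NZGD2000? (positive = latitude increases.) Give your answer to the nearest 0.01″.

sin φ = -0.570685, cos φ = 0.821169, sin λ = 0.142750, cos λ = -0.989759.
North component: ΔN = −sin φ cos λ·ΔX − sin φ sin λ·ΔY + cos φ·ΔZ = −(-0.570685)(-0.989759)(-647) − (-0.570685)(0.142750)(-517) + (0.821169)(-497) = -84.79 m.
1° of latitude spans 3600 × 30.87 = 111132 m, so Δφ = -84.79 / 111132 × 3600 = -2.747″.

Δφ = -2.75″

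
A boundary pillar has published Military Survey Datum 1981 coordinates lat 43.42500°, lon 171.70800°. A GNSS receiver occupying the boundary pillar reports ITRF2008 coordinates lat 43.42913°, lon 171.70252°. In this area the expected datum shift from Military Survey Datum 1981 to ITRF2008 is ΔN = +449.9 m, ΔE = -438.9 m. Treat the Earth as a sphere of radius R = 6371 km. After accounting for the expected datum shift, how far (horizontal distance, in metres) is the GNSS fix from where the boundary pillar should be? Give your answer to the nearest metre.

Observed coordinate differences: Δφ = +0.00413°, Δλ = -0.00548°.
Converting to metres (1° lat = 111195 m, cos φ = 0.726275): observed ΔN = 459.2 m, observed ΔE = -442.6 m.
Subtracting the expected shift leaves a residual of 459.2 − (449.9) = 9.3 m north and -442.6 − (-438.9) = -3.7 m east.
Residual distance = √(9.3² + (-3.7)²) = 10.0 m.

10 m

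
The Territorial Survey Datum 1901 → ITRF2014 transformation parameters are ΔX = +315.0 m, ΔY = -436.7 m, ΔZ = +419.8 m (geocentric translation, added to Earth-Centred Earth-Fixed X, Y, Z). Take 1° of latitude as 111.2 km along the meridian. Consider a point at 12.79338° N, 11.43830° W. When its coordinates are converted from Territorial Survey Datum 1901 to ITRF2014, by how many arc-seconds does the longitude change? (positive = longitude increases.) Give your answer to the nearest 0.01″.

sin φ = 0.221436, cos φ = 0.975175, sin λ = -0.198313, cos λ = 0.980139.
East component: ΔE = −sin λ·ΔX + cos λ·ΔY = −(-0.198313)(315.0) + (0.980139)(-436.7) = -365.56 m.
1° of latitude spans 111200 m; at latitude φ, 1° of longitude spans that × cos φ = 108439.5 m, so Δλ = -365.56 / 108439.5 × 3600 = -12.136″.

Δλ = -12.14″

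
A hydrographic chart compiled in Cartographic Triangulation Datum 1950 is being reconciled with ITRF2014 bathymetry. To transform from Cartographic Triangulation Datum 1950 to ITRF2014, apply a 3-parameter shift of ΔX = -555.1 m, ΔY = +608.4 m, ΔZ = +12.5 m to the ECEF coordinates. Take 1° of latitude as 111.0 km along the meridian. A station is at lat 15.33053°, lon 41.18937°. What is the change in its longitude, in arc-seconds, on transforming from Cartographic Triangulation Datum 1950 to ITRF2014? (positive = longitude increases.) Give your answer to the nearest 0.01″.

sin φ = 0.264387, cos φ = 0.964417, sin λ = 0.658550, cos λ = 0.752537.
East component: ΔE = −sin λ·ΔX + cos λ·ΔY = −(0.658550)(-555.1) + (0.752537)(608.4) = 823.40 m.
1° of latitude spans 111000 m; at latitude φ, 1° of longitude spans that × cos φ = 107050.3 m, so Δλ = 823.40 / 107050.3 × 3600 = 27.690″.

Δλ = 27.69″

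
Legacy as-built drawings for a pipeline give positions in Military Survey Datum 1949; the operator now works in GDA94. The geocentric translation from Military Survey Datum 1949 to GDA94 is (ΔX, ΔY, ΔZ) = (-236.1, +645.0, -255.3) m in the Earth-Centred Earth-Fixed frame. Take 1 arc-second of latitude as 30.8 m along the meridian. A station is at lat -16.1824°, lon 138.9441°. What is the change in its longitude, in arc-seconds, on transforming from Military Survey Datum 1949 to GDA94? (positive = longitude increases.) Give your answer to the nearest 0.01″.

Δλ = -11.20″

sin φ = -0.278696, cos φ = 0.960379, sin λ = 0.656795, cos λ = -0.754069.
East component: ΔE = −sin λ·ΔX + cos λ·ΔY = −(0.656795)(-236.1) + (-0.754069)(645.0) = -331.31 m.
1° of latitude spans 3600 × 30.80 = 110880 m; at latitude φ, 1° of longitude spans that × cos φ = 106486.9 m, so Δλ = -331.31 / 106486.9 × 3600 = -11.200″.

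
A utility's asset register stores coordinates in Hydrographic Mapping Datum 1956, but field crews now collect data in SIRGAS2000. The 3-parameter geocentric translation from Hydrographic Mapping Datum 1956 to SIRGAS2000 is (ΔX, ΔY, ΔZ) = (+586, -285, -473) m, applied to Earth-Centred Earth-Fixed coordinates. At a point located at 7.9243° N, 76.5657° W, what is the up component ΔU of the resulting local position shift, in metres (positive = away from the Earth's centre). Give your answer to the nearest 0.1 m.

At φ = 7.9243°, λ = -76.5657°: sin φ = 0.137865, cos φ = 0.990451, sin λ = -0.972637, cos λ = 0.232330.
ΔU = cos φ cos λ·ΔX + cos φ sin λ·ΔY + sin φ·ΔZ = (0.990451)(0.232330)(586) + (0.990451)(-0.972637)(-285) + (0.137865)(-473) = 344.19 m.

ΔU = 344.2 m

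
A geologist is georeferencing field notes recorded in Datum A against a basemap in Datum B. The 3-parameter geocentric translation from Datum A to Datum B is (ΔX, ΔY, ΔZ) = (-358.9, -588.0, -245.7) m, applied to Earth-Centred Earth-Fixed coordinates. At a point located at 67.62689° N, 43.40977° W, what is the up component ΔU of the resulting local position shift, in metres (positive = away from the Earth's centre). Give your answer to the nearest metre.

ΔU = -173 m

The local up (radial) axis is (cos φ cos λ, cos φ sin λ, sin φ), giving ΔU = -99.242 + 153.808 − 227.205 = -172.64 m.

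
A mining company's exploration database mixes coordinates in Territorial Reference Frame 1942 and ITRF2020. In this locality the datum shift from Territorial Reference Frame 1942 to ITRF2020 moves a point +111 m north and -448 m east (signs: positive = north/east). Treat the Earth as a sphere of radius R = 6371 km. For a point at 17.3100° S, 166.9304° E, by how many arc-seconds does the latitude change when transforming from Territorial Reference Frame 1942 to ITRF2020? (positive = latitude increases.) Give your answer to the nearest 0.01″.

On a sphere of radius R, 1 rad of latitude = R, so Δφ = ΔN / R = 111.0 / 6371000 = 1.7423e-05 rad = 3.594″.

Δφ = 3.59″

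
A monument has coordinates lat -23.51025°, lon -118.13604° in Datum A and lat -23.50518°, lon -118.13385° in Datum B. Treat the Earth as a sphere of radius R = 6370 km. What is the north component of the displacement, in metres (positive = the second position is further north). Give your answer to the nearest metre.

ΔN = 564 m

Δφ = -23.50518° − -23.51025° = +0.00507°; Δλ = -118.13385° − -118.13604° = +0.00219°.
1° along a meridian = πR/180 = 111177 m.
ΔN = Δφ × 111177 = 563.7 m; ΔE = Δλ × 111177 × cos(-23.51025°) = +0.00219 × 111177 × 0.916989 = 223.3 m.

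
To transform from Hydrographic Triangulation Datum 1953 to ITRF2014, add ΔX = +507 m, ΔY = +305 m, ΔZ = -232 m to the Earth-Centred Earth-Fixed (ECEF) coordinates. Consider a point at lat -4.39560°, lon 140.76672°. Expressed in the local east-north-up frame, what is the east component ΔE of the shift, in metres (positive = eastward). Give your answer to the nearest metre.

At φ = -4.39560°, λ = 140.76672°: sin φ = -0.076642, cos φ = 0.997059, sin λ = 0.632479, cos λ = -0.774577.
ΔE = −sin λ·ΔX + cos λ·ΔY = −(0.632479)·(507) + (-0.774577)·(305) = -556.91 m.

ΔE = -557 m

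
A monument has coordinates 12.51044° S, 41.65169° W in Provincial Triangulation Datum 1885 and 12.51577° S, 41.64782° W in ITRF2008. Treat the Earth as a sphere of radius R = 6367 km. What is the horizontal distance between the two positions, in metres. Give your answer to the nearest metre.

Δφ = -12.51577° − -12.51044° = -0.00533°; Δλ = -41.64782° − -41.65169° = +0.00387°.
1° along a meridian = πR/180 = 111125 m.
ΔN = Δφ × 111125 = -592.3 m; ΔE = Δλ × 111125 × cos(-12.51044°) = +0.00387 × 111125 × 0.976257 = 419.8 m.
Distance = √(ΔE² + ΔN²) = √(419.8² + (-592.3)²) = 726.0 m.

726 m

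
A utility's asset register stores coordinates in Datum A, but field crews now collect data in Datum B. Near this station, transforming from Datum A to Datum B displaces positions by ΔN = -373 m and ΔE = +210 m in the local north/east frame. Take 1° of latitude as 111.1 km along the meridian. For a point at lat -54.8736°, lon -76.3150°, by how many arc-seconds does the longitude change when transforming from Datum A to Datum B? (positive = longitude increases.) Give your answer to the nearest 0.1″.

At latitude -54.8736°, cos φ = 0.575382.
1° of longitude at this latitude = 111.1 × cos φ = 63.92 km, so Δλ = 210.0 / 63925.0 = 0.0032851° = 11.826″.

Δλ = 11.8″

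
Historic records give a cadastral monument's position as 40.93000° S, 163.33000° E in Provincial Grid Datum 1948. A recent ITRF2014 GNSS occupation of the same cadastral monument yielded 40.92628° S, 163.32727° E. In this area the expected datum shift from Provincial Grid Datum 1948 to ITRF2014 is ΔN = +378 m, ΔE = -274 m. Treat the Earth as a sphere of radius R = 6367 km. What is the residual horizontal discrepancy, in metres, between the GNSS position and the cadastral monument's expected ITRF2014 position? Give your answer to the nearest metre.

57 m

Observed coordinate differences: Δφ = +0.00372°, Δλ = -0.00273°.
Converting to metres (1° lat = 111125 m, cos φ = 0.755511): observed ΔN = 413.4 m, observed ΔE = -229.2 m.
Subtracting the expected shift leaves a residual of 413.4 − (378) = 35.4 m north and -229.2 − (-274) = 44.8 m east.
Residual distance = √(35.4² + 44.8²) = 57.1 m.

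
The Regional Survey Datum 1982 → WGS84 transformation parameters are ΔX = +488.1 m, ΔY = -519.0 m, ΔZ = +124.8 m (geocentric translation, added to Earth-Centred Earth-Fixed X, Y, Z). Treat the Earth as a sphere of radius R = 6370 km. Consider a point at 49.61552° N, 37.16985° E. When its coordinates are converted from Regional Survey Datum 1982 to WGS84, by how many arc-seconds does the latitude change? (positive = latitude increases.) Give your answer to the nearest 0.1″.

Δφ = 0.8″

sin φ = 0.761714, cos φ = 0.647914, sin λ = 0.604180, cos λ = 0.796848.
North component: ΔN = −sin φ cos λ·ΔX − sin φ sin λ·ΔY + cos φ·ΔZ = −(0.761714)(0.796848)(488.1) − (0.761714)(0.604180)(-519.0) + (0.647914)(124.8) = 23.45 m.
1° of latitude spans πR/180 = 111177 m, so Δφ = 23.45 / 111177 × 3600 = 0.759″.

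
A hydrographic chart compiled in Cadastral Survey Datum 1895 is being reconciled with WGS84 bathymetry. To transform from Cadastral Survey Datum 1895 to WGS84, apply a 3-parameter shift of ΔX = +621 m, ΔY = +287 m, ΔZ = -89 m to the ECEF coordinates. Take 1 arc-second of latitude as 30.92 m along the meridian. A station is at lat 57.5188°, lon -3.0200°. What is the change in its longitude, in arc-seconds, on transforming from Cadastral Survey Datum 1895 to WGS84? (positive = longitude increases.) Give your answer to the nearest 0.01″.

Δλ = 19.23″

sin φ = 0.843568, cos φ = 0.537023, sin λ = -0.052685, cos λ = 0.998611.
East component: ΔE = −sin λ·ΔX + cos λ·ΔY = −(-0.052685)(621) + (0.998611)(287) = 319.32 m.
1° of latitude spans 3600 × 30.92 = 111312 m; at latitude φ, 1° of longitude spans that × cos φ = 59777.1 m, so Δλ = 319.32 / 59777.1 × 3600 = 19.231″.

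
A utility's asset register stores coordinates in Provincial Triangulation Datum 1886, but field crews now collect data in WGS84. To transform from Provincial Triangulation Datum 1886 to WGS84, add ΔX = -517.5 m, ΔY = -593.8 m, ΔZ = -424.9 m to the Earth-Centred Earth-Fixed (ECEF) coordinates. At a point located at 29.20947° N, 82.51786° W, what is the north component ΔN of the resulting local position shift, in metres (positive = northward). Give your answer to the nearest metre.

At φ = 29.20947°, λ = -82.51786°: sin φ = 0.488004, cos φ = 0.872841, sin λ = -0.991486, cos λ = 0.130217.
ΔN = −sin φ cos λ·ΔX − sin φ sin λ·ΔY + cos φ·ΔZ = −(0.488004)(0.130217)(-517.5) − (0.488004)(-0.991486)(-593.8) + (0.872841)(-424.9) = -625.29 m.

ΔN = -625 m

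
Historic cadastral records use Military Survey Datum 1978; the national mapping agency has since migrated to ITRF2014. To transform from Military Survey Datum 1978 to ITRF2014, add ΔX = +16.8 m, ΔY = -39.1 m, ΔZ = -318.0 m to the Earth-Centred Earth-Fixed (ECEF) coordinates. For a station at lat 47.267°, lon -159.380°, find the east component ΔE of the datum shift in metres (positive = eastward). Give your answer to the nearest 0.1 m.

At φ = 47.267°, λ = -159.380°: sin φ = 0.734524, cos φ = 0.678583, sin λ = -0.352168, cos λ = -0.935937.
ΔE = −sin λ·ΔX + cos λ·ΔY = −(-0.352168)·(16.8) + (-0.935937)·(-39.1) = 42.51 m.

ΔE = 42.5 m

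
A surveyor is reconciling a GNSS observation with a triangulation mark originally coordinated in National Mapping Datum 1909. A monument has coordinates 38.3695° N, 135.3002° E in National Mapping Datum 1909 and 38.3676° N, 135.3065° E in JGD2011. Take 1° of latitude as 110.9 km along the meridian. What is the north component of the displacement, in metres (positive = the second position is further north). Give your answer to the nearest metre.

ΔN = -211 m

Δφ = 38.3676° − 38.3695° = -0.0019°; Δλ = 135.3065° − 135.3002° = +0.0063°.
ΔN = Δφ × 110900 = -210.7 m; ΔE = Δλ × 110900 × cos(38.3695°) = +0.0063 × 110900 × 0.784024 = 547.8 m.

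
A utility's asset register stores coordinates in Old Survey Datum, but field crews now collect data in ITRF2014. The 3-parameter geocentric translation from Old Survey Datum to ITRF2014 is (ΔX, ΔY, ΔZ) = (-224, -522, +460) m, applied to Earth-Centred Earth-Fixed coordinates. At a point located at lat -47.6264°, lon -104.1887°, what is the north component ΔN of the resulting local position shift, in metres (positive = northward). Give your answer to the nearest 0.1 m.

The local north axis is (−sin φ cos λ, −sin φ sin λ, cos φ), giving ΔN = 40.563 + 373.872 + 310.023 = 724.46 m.

ΔN = 724.5 m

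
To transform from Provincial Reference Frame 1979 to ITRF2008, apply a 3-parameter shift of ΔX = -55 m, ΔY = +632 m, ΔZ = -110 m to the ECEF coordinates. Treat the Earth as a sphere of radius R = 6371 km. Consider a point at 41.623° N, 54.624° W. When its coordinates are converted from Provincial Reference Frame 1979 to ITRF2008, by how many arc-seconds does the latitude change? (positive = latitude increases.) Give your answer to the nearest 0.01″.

sin φ = 0.664226, cos φ = 0.747532, sin λ = -0.815370, cos λ = 0.578940.
North component: ΔN = −sin φ cos λ·ΔX − sin φ sin λ·ΔY + cos φ·ΔZ = −(0.664226)(0.578940)(-55) − (0.664226)(-0.815370)(632) + (0.747532)(-110) = 281.21 m.
1° of latitude spans πR/180 = 111195 m, so Δφ = 281.21 / 111195 × 3600 = 9.104″.

Δφ = 9.10″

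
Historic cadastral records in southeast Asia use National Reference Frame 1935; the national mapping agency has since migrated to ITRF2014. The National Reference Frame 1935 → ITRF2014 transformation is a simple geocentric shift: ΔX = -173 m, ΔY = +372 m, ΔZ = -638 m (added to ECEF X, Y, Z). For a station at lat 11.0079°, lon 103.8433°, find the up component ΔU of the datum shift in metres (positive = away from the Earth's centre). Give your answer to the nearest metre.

ΔU = 273 m

The local up (radial) axis is (cos φ cos λ, cos φ sin λ, sin φ), giving ΔU = 40.632 + 354.549 − 121.822 = 273.36 m.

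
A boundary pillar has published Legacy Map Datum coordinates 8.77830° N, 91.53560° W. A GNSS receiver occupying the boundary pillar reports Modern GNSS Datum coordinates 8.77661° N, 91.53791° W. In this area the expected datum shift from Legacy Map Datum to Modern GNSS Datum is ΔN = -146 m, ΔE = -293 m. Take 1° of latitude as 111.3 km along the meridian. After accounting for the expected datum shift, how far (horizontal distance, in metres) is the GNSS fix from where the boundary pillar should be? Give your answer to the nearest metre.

Observed coordinate differences: Δφ = -0.00169°, Δλ = -0.00231°.
Converting to metres (1° lat = 111300 m, cos φ = 0.988286): observed ΔN = -188.1 m, observed ΔE = -254.1 m.
Subtracting the expected shift leaves a residual of -188.1 − (-146) = -42.1 m north and -254.1 − (-293) = 38.9 m east.
Residual distance = √((-42.1)² + 38.9²) = 57.3 m.

57 m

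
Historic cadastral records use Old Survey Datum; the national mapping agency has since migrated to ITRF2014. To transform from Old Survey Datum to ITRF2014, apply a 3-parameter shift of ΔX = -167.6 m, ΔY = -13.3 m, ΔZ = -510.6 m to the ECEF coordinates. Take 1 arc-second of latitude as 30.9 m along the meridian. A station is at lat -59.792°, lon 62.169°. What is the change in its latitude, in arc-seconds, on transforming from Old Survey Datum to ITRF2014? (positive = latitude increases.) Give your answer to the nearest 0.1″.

Δφ = -10.8″

sin φ = -0.864205, cos φ = 0.503141, sin λ = 0.884329, cos λ = 0.466865.
North component: ΔN = −sin φ cos λ·ΔX − sin φ sin λ·ΔY + cos φ·ΔZ = −(-0.864205)(0.466865)(-167.6) − (-0.864205)(0.884329)(-13.3) + (0.503141)(-510.6) = -334.69 m.
1° of latitude spans 3600 × 30.90 = 111240 m, so Δφ = -334.69 / 111240 × 3600 = -10.831″.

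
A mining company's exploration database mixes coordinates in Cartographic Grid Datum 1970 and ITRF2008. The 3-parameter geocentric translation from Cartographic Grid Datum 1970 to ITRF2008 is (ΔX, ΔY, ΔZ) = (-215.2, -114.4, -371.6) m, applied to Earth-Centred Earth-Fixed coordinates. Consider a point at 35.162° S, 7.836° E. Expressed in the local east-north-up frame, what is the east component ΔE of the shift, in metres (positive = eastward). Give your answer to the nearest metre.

ΔE = -84 m

At φ = -35.162°, λ = 7.836°: sin φ = -0.575890, cos φ = 0.817527, sin λ = 0.136338, cos λ = 0.990662.
ΔE = −sin λ·ΔX + cos λ·ΔY = −(0.136338)·(-215.2) + (0.990662)·(-114.4) = -83.99 m.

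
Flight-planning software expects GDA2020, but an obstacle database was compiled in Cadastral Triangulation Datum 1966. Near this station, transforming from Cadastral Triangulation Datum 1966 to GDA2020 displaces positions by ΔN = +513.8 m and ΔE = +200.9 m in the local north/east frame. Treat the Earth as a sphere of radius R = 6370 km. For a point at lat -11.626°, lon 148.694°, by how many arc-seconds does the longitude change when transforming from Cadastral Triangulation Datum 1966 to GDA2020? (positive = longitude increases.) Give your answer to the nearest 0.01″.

At latitude -11.626°, cos φ = 0.979484.
One radian of longitude at latitude φ spans R cos φ, so Δλ = ΔE / (R cos φ) = 200.9 / (6370000 × 0.979484) = 3.2199e-05 rad = 6.642″.

Δλ = 6.64″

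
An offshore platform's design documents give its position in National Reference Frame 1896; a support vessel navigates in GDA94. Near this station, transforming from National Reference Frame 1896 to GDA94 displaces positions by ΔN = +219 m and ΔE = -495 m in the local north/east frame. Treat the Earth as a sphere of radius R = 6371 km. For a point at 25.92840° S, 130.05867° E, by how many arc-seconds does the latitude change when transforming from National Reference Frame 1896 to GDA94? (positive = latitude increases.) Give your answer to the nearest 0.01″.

On a sphere of radius R, 1 rad of latitude = R, so Δφ = ΔN / R = 219.0 / 6371000 = 3.4375e-05 rad = 7.090″.

Δφ = 7.09″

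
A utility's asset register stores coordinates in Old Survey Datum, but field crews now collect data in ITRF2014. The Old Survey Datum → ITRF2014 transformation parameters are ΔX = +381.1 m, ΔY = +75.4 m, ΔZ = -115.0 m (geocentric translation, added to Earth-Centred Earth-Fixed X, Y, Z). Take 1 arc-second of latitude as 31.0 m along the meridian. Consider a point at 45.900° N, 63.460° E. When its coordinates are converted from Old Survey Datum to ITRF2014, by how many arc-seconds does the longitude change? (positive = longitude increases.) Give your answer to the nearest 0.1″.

sin φ = 0.718126, cos φ = 0.695913, sin λ = 0.894623, cos λ = 0.446822.
East component: ΔE = −sin λ·ΔX + cos λ·ΔY = −(0.894623)(381.1) + (0.446822)(75.4) = -307.25 m.
1° of latitude spans 3600 × 31.00 = 111600 m; at latitude φ, 1° of longitude spans that × cos φ = 77663.9 m, so Δλ = -307.25 / 77663.9 × 3600 = -14.242″.

Δλ = -14.2″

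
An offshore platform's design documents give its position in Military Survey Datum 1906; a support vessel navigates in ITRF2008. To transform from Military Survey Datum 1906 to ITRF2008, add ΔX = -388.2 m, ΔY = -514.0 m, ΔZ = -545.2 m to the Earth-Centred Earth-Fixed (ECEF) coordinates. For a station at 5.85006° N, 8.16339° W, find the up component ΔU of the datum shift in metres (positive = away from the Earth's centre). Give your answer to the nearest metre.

The local up (radial) axis is (cos φ cos λ, cos φ sin λ, sin φ), giving ΔU = -382.265 + 72.606 − 55.570 = -365.23 m.

ΔU = -365 m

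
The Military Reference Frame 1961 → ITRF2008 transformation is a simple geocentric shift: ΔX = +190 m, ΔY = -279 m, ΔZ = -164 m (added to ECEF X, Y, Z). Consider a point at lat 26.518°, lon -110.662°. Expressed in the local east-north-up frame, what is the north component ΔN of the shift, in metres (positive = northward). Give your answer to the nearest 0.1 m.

The local north axis is (−sin φ cos λ, −sin φ sin λ, cos φ), giving ΔN = 29.933 − 116.555 − 146.746 = -233.37 m.

ΔN = -233.4 m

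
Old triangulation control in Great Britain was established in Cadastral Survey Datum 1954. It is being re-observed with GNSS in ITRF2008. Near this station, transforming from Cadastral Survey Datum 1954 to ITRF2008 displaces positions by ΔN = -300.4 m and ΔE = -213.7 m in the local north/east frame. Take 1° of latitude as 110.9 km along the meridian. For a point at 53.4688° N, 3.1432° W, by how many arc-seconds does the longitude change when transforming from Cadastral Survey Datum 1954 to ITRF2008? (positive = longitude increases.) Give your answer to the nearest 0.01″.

Δλ = -11.65″

At latitude 53.4688°, cos φ = 0.595260.
1° of longitude at this latitude = 110.9 × cos φ = 66.01 km, so Δλ = -213.7 / 66014.4 = -0.0032372° = -11.654″.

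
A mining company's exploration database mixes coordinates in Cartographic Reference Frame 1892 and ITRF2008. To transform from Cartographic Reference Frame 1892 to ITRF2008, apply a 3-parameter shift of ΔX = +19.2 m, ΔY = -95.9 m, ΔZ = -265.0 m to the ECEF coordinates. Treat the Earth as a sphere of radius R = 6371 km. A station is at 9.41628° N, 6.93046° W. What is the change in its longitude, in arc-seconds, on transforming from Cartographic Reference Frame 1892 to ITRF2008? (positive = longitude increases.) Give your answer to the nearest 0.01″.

Δλ = -3.05″

sin φ = 0.163606, cos φ = 0.986526, sin λ = -0.120665, cos λ = 0.992693.
East component: ΔE = −sin λ·ΔX + cos λ·ΔY = −(-0.120665)(19.2) + (0.992693)(-95.9) = -92.88 m.
1° of latitude spans πR/180 = 111195 m; at latitude φ, 1° of longitude spans that × cos φ = 109696.7 m, so Δλ = -92.88 / 109696.7 × 3600 = -3.048″.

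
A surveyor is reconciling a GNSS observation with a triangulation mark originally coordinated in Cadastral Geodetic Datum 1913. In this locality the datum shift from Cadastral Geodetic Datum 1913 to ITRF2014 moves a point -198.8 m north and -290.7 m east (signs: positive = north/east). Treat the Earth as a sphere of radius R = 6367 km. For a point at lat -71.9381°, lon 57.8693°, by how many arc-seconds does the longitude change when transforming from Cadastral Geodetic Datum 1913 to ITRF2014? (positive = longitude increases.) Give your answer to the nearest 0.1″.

At latitude -71.9381°, cos φ = 0.310044.
One radian of longitude at latitude φ spans R cos φ, so Δλ = ΔE / (R cos φ) = -290.7 / (6367000 × 0.310044) = -1.4726e-04 rad = -30.375″.

Δλ = -30.4″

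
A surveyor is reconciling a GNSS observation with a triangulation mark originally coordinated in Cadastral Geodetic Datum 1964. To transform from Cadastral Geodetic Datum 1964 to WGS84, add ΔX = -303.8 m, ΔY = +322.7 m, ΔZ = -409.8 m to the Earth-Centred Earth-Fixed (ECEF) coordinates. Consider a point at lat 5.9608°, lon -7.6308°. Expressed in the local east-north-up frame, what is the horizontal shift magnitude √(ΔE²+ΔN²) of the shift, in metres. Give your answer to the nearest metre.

The local east axis at (φ, λ) is (−sin λ, cos λ, 0), so ΔE = −sin(-7.6308°)·(-303.8) + cos(-7.6308°)·322.7 = 279.50 m.
The local north axis is (−sin φ cos λ, −sin φ sin λ, cos φ), giving ΔN = 31.270 + 4.450 − 407.584 = -371.86 m.
Horizontal magnitude = √(ΔE² + ΔN²) = √(279.50² + (-371.86)²) = 465.19 m.

465 m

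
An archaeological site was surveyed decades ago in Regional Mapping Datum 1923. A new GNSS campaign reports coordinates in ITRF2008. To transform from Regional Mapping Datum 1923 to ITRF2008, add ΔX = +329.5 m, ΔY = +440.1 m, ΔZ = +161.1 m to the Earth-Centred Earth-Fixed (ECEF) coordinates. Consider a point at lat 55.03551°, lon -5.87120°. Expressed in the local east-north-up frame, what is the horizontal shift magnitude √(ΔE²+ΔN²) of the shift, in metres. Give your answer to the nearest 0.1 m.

491.7 m

The local east axis at (φ, λ) is (−sin λ, cos λ, 0), so ΔE = −sin(-5.87120°)·329.5 + cos(-5.87120°)·440.1 = 471.50 m.
The local north axis is (−sin φ cos λ, −sin φ sin λ, cos φ), giving ΔN = -268.611 + 36.893 + 92.321 = -139.40 m.
Horizontal magnitude = √(ΔE² + ΔN²) = √(471.50² + (-139.40)²) = 491.67 m.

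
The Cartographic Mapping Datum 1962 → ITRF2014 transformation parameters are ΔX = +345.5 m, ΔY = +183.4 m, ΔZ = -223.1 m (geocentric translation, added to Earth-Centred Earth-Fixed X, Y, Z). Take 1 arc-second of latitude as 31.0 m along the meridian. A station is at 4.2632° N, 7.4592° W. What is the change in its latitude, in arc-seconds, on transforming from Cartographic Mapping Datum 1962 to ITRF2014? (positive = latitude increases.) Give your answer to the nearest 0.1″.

sin φ = 0.074338, cos φ = 0.997233, sin λ = -0.129820, cos λ = 0.991538.
North component: ΔN = −sin φ cos λ·ΔX − sin φ sin λ·ΔY + cos φ·ΔZ = −(0.074338)(0.991538)(345.5) − (0.074338)(-0.129820)(183.4) + (0.997233)(-223.1) = -246.18 m.
1° of latitude spans 3600 × 31.00 = 111600 m, so Δφ = -246.18 / 111600 × 3600 = -7.941″.

Δφ = -7.9″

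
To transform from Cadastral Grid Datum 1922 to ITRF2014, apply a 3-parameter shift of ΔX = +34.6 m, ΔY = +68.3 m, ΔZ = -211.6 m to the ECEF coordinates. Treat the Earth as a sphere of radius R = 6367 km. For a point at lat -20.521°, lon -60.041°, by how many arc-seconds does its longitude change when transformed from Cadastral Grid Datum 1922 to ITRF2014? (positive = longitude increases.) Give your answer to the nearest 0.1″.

sin φ = -0.350551, cos φ = 0.936544, sin λ = -0.866383, cos λ = 0.499380.
East component: ΔE = −sin λ·ΔX + cos λ·ΔY = −(-0.866383)(34.6) + (0.499380)(68.3) = 64.08 m.
1° of latitude spans πR/180 = 111125 m; at latitude φ, 1° of longitude spans that × cos φ = 104073.5 m, so Δλ = 64.08 / 104073.5 × 3600 = 2.217″.

Δλ = 2.2″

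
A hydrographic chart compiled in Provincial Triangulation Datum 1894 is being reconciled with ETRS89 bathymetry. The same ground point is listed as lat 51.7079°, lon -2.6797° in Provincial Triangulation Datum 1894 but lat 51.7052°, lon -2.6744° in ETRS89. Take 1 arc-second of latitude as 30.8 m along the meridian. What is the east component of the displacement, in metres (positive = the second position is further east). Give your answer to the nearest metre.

Δφ = 51.7052° − 51.7079° = -0.0027°; Δλ = -2.6744° − -2.6797° = +0.0053°.
1° of latitude = 3600 × 30.80 = 110880 m.
ΔN = Δφ × 110880 = -299.4 m; ΔE = Δλ × 110880 × cos(51.7079°) = +0.0053 × 110880 × 0.619671 = 364.2 m.

ΔE = 364 m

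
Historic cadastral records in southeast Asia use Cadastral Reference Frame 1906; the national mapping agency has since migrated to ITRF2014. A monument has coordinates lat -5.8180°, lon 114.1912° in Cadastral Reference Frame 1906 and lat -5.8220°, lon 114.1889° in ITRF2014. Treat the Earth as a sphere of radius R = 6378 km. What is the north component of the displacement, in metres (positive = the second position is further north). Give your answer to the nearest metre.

Δφ = -5.8220° − -5.8180° = -0.0040°; Δλ = 114.1889° − 114.1912° = -0.0023°.
1° along a meridian = πR/180 = 111317 m.
ΔN = Δφ × 111317 = -445.3 m; ΔE = Δλ × 111317 × cos(-5.8180°) = -0.0023 × 111317 × 0.994849 = -254.7 m.

ΔN = -445 m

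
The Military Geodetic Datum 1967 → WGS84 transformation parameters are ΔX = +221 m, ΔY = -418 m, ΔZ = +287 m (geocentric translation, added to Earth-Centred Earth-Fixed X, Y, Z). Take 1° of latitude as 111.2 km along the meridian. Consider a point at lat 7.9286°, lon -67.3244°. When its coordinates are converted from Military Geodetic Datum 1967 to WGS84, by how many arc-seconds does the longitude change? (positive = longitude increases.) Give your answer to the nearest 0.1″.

sin φ = 0.137939, cos φ = 0.990441, sin λ = -0.922702, cos λ = 0.385513.
East component: ΔE = −sin λ·ΔX + cos λ·ΔY = −(-0.922702)(221) + (0.385513)(-418) = 42.77 m.
1° of latitude spans 111200 m; at latitude φ, 1° of longitude spans that × cos φ = 110137.0 m, so Δλ = 42.77 / 110137.0 × 3600 = 1.398″.

Δλ = 1.4″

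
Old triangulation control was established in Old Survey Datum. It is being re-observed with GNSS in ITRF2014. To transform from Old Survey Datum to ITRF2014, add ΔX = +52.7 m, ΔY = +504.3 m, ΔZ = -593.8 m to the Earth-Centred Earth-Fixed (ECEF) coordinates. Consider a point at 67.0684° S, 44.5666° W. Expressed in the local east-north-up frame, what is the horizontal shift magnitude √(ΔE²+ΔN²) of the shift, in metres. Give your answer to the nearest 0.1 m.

655.9 m

At φ = -67.0684°, λ = -44.5666°: sin φ = -0.920971, cos φ = 0.389632, sin λ = -0.701738, cos λ = 0.712435.
ΔE = −sin λ·ΔX + cos λ·ΔY = −(-0.701738)·(52.7) + (0.712435)·(504.3) = 396.26 m.
ΔN = −sin φ cos λ·ΔX − sin φ sin λ·ΔY + cos φ·ΔZ = −(-0.920971)(0.712435)(52.7) − (-0.920971)(-0.701738)(504.3) + (0.389632)(-593.8) = -522.70 m.
Horizontal magnitude = √(ΔE² + ΔN²) = √(396.26² + (-522.70)²) = 655.93 m.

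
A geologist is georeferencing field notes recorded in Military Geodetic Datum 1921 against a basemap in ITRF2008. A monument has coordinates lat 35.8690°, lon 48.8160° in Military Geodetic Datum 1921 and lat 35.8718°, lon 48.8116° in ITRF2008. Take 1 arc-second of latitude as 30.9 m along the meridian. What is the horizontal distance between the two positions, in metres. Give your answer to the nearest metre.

Δφ = 35.8718° − 35.8690° = +0.0028°; Δλ = 48.8116° − 48.8160° = -0.0044°.
1° of latitude = 3600 × 30.90 = 111240 m.
ΔN = Δφ × 111240 = 311.5 m; ΔE = Δλ × 111240 × cos(35.8690°) = -0.0044 × 111240 × 0.810359 = -396.6 m.
Distance = √(ΔE² + ΔN²) = √((-396.6)² + 311.5²) = 504.3 m.

504 m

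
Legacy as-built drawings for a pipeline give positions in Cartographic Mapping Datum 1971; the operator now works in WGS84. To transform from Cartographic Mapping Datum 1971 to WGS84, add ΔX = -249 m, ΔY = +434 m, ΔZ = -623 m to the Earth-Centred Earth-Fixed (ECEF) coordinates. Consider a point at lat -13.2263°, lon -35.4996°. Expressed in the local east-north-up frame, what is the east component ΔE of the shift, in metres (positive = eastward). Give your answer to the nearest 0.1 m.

The local east axis at (φ, λ) is (−sin λ, cos λ, 0), so ΔE = −sin(-35.4996°)·(-249) + cos(-35.4996°)·434 = 208.73 m.

ΔE = 208.7 m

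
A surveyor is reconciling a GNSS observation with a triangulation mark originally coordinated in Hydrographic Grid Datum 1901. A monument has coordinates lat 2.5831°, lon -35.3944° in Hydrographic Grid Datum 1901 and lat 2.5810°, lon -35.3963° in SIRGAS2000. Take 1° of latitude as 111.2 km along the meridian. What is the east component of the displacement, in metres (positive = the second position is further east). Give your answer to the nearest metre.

Δφ = 2.5810° − 2.5831° = -0.0021°; Δλ = -35.3963° − -35.3944° = -0.0019°.
ΔN = Δφ × 111200 = -233.5 m; ΔE = Δλ × 111200 × cos(2.5831°) = -0.0019 × 111200 × 0.998984 = -211.1 m.

ΔE = -211 m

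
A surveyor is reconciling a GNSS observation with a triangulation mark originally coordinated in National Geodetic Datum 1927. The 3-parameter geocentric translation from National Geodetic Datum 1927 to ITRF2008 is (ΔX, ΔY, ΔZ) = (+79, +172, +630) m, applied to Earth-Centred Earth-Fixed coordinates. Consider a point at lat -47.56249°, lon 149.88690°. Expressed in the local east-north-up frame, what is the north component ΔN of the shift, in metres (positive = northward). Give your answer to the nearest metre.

At φ = -47.56249°, λ = 149.88690°: sin φ = -0.738014, cos φ = 0.674786, sin λ = 0.501709, cos λ = -0.865037.
ΔN = −sin φ cos λ·ΔX − sin φ sin λ·ΔY + cos φ·ΔZ = −(-0.738014)(-0.865037)(79) − (-0.738014)(0.501709)(172) + (0.674786)(630) = 438.37 m.

ΔN = 438 m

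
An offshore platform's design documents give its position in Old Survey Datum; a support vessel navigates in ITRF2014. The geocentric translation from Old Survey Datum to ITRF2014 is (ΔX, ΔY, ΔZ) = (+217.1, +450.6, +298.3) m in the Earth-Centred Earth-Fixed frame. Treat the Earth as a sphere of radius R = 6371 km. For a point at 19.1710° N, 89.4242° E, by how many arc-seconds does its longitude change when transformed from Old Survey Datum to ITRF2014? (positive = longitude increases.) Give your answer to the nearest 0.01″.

sin φ = 0.328389, cos φ = 0.944543, sin λ = 0.999950, cos λ = 0.010049.
East component: ΔE = −sin λ·ΔX + cos λ·ΔY = −(0.999950)(217.1) + (0.010049)(450.6) = -212.56 m.
1° of latitude spans πR/180 = 111195 m; at latitude φ, 1° of longitude spans that × cos φ = 105028.4 m, so Δλ = -212.56 / 105028.4 × 3600 = -7.286″.

Δλ = -7.29″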